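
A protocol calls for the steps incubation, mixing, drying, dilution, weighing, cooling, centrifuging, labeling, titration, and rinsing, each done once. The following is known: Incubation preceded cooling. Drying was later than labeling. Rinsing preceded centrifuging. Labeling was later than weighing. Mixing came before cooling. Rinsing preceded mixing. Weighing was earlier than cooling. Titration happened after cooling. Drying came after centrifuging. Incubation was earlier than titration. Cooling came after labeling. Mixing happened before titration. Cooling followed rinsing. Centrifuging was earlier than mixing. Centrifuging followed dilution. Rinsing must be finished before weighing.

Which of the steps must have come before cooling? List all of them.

Directly stated before cooling: incubation, labeling, mixing, rinsing, and weighing.
Centrifuging reaches cooling via centrifuging → mixing → cooling.
Dilution reaches cooling via dilution → centrifuging → mixing → cooling.

centrifuging, dilution, incubation, labeling, mixing, rinsing, weighing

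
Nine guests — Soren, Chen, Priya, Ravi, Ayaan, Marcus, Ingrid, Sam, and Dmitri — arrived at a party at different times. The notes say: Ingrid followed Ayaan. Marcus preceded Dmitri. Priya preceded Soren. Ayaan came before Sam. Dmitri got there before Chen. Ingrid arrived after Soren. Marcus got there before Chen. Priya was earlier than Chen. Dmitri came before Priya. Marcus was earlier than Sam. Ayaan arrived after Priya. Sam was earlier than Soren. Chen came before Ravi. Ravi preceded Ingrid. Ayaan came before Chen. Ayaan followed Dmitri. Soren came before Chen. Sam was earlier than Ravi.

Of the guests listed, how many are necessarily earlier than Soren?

Directly stated before Soren: Priya and Sam.
Ayaan reaches Soren via Ayaan → Sam → Soren.
Dmitri reaches Soren via Dmitri → Priya → Soren.
Marcus reaches Soren via Marcus → Sam → Soren.
That's Ayaan, Dmitri, Marcus, Priya, and Sam — 5 in all.

5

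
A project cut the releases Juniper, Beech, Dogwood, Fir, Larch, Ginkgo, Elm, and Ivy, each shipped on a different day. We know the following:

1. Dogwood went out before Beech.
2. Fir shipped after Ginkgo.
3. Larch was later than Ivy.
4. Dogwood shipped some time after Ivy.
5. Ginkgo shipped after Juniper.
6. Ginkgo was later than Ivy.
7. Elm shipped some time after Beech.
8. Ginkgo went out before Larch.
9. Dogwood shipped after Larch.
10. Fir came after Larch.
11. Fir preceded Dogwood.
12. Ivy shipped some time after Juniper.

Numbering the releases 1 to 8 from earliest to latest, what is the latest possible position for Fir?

Fir must come before Beech, Dogwood, and Elm — 3 releases forced after it.
Everything else can be placed before Fir in some valid order, so Fir can sit as late as position 8 − 3 = 5.

5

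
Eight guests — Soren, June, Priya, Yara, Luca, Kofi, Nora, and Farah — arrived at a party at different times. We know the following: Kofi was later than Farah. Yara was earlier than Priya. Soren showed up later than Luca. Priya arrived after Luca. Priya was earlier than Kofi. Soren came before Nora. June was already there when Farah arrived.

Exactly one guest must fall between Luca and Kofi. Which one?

Tracing the constraints gives Luca → Priya → Kofi, so Priya sits after Luca and before Kofi.
No other guest is forced both after Luca and before Kofi.

Priya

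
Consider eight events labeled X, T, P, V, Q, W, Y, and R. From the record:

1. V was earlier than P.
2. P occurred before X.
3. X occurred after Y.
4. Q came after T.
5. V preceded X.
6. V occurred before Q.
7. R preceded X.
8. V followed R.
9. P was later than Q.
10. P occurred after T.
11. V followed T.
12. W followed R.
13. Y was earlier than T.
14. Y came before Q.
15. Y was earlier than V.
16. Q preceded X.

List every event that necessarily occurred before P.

Directly stated before P: Q, T, and V.
R reaches P via R → V → P.
Y reaches P via Y → V → P.
No chain forces W (or any of the others) ahead of P.

Q, R, T, V, Y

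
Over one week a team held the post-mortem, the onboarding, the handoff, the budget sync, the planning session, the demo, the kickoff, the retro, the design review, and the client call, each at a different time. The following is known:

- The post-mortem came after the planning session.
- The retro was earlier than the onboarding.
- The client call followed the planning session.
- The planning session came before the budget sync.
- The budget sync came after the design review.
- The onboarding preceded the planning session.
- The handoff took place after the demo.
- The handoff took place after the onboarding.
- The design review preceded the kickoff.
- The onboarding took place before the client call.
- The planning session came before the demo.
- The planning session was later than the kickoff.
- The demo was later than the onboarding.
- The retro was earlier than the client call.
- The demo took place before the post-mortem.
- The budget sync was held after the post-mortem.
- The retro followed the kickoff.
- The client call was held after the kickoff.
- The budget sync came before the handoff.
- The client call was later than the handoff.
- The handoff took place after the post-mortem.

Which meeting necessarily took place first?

the design review

The design review has a chain of constraints placing it before every other meeting, so the design review must be first.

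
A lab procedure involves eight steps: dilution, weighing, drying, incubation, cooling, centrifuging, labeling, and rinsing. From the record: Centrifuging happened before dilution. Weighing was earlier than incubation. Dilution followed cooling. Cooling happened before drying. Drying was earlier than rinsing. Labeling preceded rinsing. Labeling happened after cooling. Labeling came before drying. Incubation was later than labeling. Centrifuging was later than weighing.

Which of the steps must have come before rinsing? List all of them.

Directly stated before rinsing: drying and labeling.
Cooling reaches rinsing via cooling → labeling → rinsing.
No chain forces dilution (or any of the others) ahead of rinsing.

cooling, drying, labeling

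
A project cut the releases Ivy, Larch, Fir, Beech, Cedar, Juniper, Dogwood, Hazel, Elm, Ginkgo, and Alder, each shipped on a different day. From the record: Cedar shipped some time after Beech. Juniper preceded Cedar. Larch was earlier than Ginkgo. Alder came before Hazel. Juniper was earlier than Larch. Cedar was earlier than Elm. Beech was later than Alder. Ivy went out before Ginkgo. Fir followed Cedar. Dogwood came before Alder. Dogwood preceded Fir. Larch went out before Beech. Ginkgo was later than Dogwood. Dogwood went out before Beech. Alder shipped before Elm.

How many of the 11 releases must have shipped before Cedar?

Directly stated before Cedar: Beech and Juniper.
Alder reaches Cedar via Alder → Beech → Cedar.
Dogwood reaches Cedar via Dogwood → Beech → Cedar.
Larch reaches Cedar via Larch → Beech → Cedar.
No chain forces Elm (or any of the others) ahead of Cedar.
That's Alder, Beech, Dogwood, Juniper, and Larch — 5 in all.

5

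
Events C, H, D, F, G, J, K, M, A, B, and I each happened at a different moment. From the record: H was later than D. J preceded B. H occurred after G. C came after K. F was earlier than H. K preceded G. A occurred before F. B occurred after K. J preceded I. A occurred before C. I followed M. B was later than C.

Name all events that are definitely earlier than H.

A, D, F, G, K

Directly stated before H: D, F, and G.
A reaches H via A → F → H.
K reaches H via K → G → H.
No chain forces C (or any of the others) ahead of H.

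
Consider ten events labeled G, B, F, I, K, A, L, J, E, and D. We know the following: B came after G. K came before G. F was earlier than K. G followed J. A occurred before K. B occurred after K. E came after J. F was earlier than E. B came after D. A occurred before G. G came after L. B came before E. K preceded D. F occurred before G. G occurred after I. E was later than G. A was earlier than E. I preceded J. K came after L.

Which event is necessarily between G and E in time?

Tracing the constraints gives G → B → E, so B sits after G and before E.
No other event is forced both after G and before E.

B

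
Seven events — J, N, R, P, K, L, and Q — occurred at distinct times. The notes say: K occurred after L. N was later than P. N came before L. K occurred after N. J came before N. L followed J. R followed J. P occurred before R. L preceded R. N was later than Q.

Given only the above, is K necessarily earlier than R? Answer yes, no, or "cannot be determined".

cannot be determined

No chain of stated constraints runs from K to R, and none runs from R to K either.
So the relative order of K and R is not fixed by the given facts.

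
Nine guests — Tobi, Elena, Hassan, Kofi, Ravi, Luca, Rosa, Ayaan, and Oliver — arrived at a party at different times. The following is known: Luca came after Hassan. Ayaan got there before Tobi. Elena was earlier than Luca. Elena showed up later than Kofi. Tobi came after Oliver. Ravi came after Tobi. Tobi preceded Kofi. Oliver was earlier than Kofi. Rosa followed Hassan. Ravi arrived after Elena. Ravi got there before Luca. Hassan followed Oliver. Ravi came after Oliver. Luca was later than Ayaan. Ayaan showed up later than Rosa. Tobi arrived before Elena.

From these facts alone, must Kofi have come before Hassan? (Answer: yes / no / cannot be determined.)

Tracing the constraints gives Hassan → Rosa → Ayaan → Tobi → Kofi, so Hassan must come before Kofi.
That means Kofi cannot be before Hassan.

no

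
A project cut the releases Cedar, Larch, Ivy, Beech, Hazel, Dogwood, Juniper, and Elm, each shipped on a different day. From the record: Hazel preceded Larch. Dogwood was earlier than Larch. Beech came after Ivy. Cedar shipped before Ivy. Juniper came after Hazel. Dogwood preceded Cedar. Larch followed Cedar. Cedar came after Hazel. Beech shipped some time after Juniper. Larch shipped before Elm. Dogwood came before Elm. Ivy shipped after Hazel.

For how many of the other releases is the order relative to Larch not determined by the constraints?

3

Forced before Larch: Cedar, Dogwood, and Hazel; forced after Larch: Elm.
That leaves Beech, Ivy, and Juniper with no forced order relative to Larch — 3.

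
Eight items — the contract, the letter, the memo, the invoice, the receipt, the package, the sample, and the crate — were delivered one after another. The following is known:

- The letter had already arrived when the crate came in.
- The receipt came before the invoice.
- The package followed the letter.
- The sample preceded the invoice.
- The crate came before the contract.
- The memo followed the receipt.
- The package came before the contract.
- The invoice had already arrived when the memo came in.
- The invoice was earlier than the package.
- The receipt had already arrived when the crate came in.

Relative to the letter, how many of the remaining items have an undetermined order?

4

Forced after the letter: the contract, the crate, and the package.
That leaves the invoice, the memo, the receipt, and the sample with no forced order relative to the letter — 4.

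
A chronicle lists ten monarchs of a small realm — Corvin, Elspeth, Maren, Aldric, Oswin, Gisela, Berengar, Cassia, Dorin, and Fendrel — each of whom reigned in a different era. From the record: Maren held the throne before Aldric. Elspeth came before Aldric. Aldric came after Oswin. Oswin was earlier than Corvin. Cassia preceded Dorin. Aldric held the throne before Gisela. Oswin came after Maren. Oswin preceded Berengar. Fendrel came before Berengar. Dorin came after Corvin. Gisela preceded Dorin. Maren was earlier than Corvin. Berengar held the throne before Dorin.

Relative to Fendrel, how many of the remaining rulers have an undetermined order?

7

Forced after Fendrel: Berengar and Dorin.
That leaves Aldric, Cassia, Corvin, Elspeth, Gisela, Maren, and Oswin with no forced order relative to Fendrel — 7.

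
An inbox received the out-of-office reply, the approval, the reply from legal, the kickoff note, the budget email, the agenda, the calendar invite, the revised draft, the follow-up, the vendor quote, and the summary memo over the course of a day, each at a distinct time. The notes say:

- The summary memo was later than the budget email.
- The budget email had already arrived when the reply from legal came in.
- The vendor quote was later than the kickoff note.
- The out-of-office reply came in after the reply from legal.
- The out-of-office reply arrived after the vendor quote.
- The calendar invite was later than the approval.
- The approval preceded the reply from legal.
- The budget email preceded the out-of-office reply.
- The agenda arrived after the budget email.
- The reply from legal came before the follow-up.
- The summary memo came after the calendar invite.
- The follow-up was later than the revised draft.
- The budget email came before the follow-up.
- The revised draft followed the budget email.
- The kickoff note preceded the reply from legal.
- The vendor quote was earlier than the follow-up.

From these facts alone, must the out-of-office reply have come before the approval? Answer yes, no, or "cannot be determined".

Tracing the constraints gives the approval → the reply from legal → the out-of-office reply, so the approval must come before the out-of-office reply.
That means the out-of-office reply cannot be before the approval.

no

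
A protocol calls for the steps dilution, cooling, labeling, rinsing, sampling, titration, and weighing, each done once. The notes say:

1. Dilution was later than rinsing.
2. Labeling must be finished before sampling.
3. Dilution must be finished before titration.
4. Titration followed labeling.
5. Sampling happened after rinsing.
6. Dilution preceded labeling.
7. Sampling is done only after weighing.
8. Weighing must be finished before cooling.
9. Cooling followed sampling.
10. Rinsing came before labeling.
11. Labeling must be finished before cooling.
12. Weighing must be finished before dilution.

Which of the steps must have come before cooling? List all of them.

Directly stated before cooling: labeling, sampling, and weighing.
Dilution reaches cooling via dilution → labeling → cooling.
Rinsing reaches cooling via rinsing → labeling → cooling.

dilution, labeling, rinsing, sampling, weighing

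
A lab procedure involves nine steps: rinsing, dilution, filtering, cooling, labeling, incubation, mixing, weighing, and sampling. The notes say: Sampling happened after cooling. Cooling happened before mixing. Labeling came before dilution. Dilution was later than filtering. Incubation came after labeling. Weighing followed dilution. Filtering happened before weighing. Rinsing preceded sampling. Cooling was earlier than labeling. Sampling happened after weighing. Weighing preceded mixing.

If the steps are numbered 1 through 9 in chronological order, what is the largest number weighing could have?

7

Weighing must come before mixing and sampling — 2 steps forced after it.
Everything else can be placed before weighing in some valid order, so weighing can sit as late as position 9 − 2 = 7.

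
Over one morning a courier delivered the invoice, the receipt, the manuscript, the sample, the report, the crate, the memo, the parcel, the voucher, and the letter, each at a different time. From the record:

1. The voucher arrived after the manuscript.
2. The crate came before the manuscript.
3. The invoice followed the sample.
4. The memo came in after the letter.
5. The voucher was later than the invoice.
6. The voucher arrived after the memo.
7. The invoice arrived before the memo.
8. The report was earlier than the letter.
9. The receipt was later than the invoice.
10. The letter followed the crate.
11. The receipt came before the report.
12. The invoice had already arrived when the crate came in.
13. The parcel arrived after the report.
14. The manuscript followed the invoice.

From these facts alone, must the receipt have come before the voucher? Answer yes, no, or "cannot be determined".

Chain the constraints: the receipt → the report → the letter → the memo → the voucher. Each link is directly stated, so the receipt comes before the voucher.

yes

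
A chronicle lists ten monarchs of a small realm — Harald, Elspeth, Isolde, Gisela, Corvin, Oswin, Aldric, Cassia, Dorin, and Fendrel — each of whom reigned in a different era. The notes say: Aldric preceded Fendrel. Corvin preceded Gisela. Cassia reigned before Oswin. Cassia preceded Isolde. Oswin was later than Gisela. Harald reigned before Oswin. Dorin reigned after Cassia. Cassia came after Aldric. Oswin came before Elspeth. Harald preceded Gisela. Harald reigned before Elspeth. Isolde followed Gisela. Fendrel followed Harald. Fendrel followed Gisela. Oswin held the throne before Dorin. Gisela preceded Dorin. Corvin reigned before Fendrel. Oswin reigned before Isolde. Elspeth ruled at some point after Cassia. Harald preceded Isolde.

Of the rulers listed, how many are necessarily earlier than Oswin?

5

Directly stated before Oswin: Cassia, Gisela, and Harald.
Aldric reaches Oswin via Aldric → Cassia → Oswin.
Corvin reaches Oswin via Corvin → Gisela → Oswin.
No chain forces Isolde (or any of the others) ahead of Oswin.
That's Aldric, Cassia, Corvin, Gisela, and Harald — 5 in all.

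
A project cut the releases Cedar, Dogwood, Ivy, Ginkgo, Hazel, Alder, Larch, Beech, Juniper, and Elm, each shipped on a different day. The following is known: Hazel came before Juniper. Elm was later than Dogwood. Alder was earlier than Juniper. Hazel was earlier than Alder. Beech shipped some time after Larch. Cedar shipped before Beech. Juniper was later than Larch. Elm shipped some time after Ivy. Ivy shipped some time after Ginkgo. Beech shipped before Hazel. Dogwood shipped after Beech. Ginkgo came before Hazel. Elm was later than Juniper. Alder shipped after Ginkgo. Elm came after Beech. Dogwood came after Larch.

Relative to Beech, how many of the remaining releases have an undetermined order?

Forced before Beech: Cedar and Larch; forced after Beech: Alder, Dogwood, Elm, Hazel, and Juniper.
That leaves Ginkgo and Ivy with no forced order relative to Beech — 2.

2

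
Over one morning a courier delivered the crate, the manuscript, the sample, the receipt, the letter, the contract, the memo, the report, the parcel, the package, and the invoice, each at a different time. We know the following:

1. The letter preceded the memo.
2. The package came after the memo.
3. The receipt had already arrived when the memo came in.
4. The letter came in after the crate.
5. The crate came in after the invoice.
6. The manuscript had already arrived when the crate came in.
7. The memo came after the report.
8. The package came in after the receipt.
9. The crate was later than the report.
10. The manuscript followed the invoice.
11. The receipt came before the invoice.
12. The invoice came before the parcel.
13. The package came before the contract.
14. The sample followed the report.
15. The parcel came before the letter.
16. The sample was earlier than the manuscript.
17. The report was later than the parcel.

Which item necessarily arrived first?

the receipt

The receipt has a chain of constraints placing it before every other item, so the receipt must be first.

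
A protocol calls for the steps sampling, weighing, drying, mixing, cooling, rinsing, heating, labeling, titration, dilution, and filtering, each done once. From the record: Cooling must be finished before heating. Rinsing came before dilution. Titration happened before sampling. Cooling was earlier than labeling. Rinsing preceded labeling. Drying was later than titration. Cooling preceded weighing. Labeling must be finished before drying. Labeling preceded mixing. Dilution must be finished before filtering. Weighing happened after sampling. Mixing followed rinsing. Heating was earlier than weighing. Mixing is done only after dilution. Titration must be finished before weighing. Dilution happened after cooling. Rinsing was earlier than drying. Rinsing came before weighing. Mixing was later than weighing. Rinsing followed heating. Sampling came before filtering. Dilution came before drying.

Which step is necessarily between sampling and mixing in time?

Tracing the constraints gives sampling → weighing → mixing, so weighing sits after sampling and before mixing.
No other step is forced both after sampling and before mixing.

weighing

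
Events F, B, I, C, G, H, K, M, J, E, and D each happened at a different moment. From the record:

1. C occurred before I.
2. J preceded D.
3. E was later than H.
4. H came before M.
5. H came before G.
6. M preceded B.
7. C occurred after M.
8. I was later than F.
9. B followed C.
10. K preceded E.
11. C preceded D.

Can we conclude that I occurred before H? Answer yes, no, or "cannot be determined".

Tracing the constraints gives H → M → C → I, so H must come before I.
That means I cannot be before H.

no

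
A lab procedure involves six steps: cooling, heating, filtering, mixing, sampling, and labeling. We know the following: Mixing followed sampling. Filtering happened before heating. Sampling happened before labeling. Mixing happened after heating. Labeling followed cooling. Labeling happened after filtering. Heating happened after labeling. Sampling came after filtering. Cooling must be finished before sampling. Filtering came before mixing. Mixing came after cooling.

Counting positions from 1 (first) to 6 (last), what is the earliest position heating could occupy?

5

Cooling, filtering, labeling, and sampling must all come before heating — 4 forced predecessors.
Nothing else is forced ahead of heating, so its earliest slot is position 4 + 1 = 5.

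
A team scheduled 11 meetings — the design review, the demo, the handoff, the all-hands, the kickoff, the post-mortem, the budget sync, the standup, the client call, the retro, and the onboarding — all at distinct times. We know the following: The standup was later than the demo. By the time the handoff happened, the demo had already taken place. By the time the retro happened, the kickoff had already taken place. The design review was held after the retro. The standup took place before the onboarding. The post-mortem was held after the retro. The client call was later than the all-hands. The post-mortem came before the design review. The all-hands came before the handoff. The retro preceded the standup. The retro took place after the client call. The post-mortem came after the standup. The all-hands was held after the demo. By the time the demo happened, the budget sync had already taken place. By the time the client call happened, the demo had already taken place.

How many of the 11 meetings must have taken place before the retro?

5

Directly stated before the retro: the client call and the kickoff.
The all-hands reaches the retro via the all-hands → the client call → the retro.
The budget sync reaches the retro via the budget sync → the demo → the client call → the retro.
The demo reaches the retro via the demo → the client call → the retro.
That's the all-hands, the budget sync, the client call, the demo, and the kickoff — 5 in all.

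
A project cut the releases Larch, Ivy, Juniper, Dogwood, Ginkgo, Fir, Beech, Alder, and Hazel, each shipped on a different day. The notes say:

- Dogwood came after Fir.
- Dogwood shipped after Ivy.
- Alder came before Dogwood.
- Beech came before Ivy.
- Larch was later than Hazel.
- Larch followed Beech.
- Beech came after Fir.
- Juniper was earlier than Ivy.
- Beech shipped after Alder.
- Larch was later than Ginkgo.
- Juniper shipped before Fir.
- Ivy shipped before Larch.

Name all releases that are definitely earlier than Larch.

Directly stated before Larch: Beech, Ginkgo, Hazel, and Ivy.
Alder reaches Larch via Alder → Beech → Larch.
Fir reaches Larch via Fir → Beech → Larch.
Juniper reaches Larch via Juniper → Ivy → Larch.

Alder, Beech, Fir, Ginkgo, Hazel, Ivy, Juniper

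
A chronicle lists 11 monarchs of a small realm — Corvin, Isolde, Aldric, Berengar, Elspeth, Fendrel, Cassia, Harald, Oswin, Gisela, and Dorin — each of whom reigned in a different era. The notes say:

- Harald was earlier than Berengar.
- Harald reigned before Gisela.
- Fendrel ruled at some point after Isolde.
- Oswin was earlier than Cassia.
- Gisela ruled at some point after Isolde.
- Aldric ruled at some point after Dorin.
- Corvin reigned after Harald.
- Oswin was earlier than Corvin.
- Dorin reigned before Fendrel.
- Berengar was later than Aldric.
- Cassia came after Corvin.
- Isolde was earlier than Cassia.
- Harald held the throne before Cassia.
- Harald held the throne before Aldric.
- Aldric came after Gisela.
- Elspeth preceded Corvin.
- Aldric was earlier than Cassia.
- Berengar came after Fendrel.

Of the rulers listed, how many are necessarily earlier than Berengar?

6

Directly stated before Berengar: Aldric, Fendrel, and Harald.
Dorin reaches Berengar via Dorin → Aldric → Berengar.
Gisela reaches Berengar via Gisela → Aldric → Berengar.
Isolde reaches Berengar via Isolde → Fendrel → Berengar.
No chain forces Elspeth (or any of the others) ahead of Berengar.
That's Aldric, Dorin, Fendrel, Gisela, Harald, and Isolde — 6 in all.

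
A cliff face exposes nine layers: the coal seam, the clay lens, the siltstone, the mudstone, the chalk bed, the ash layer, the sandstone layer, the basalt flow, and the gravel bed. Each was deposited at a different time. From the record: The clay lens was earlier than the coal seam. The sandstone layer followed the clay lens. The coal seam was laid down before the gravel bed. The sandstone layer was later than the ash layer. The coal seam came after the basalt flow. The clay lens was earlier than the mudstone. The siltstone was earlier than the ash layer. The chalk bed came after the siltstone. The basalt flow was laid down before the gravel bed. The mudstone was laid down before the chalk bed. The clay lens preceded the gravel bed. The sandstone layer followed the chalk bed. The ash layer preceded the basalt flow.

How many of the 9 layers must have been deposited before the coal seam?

4

Directly stated before the coal seam: the basalt flow and the clay lens.
The ash layer reaches the coal seam via the ash layer → the basalt flow → the coal seam.
The siltstone reaches the coal seam via the siltstone → the ash layer → the basalt flow → the coal seam.
No chain forces the mudstone (or any of the others) ahead of the coal seam.
That's the ash layer, the basalt flow, the clay lens, and the siltstone — 4 in all.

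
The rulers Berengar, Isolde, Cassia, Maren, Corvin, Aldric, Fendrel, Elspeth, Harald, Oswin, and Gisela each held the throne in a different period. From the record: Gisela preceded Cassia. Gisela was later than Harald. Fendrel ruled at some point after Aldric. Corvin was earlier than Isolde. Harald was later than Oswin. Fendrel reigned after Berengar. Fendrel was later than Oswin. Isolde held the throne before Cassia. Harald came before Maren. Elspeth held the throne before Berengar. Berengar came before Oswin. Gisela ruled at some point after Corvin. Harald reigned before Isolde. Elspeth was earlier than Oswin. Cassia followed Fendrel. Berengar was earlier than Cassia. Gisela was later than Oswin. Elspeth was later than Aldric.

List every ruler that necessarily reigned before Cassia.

Directly stated before Cassia: Berengar, Fendrel, Gisela, and Isolde.
Aldric reaches Cassia via Aldric → Fendrel → Cassia.
Corvin reaches Cassia via Corvin → Gisela → Cassia.
Elspeth reaches Cassia via Elspeth → Berengar → Cassia.
Likewise Harald and Oswin each reach Cassia by chaining the stated constraints.

Aldric, Berengar, Corvin, Elspeth, Fendrel, Gisela, Harald, Isolde, Oswin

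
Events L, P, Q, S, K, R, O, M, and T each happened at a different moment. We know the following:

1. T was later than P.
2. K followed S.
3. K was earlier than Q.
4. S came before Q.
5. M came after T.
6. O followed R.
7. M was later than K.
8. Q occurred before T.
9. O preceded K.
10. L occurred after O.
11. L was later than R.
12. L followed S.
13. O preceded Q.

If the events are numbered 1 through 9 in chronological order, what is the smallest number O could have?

R must come before O — 1 forced predecessor.
Nothing else is forced ahead of O, so its earliest slot is position 1 + 1 = 2.

2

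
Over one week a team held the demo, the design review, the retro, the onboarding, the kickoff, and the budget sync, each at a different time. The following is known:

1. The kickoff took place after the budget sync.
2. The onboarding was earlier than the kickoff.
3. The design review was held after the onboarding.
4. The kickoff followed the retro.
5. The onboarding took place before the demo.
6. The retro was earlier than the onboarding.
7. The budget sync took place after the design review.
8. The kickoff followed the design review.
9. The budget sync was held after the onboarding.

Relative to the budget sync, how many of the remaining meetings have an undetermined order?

1

Forced before the budget sync: the design review, the onboarding, and the retro; forced after the budget sync: the kickoff.
That leaves the demo with no forced order relative to the budget sync — 1.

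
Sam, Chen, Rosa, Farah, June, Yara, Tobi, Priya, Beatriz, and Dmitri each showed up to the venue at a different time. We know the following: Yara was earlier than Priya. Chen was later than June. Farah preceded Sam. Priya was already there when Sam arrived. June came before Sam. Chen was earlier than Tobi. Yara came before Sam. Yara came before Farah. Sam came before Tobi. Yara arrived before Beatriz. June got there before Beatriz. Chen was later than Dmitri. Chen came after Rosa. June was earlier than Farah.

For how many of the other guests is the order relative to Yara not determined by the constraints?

4

Forced after Yara: Beatriz, Farah, Priya, Sam, and Tobi.
That leaves Chen, Dmitri, June, and Rosa with no forced order relative to Yara — 4.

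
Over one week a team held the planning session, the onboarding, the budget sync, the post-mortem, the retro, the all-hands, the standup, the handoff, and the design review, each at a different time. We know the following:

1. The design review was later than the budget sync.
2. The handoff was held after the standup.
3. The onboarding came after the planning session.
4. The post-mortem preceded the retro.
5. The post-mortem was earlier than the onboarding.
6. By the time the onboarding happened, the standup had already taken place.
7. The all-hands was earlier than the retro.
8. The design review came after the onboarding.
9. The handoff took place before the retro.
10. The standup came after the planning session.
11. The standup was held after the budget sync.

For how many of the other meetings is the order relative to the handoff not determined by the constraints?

4

Forced before the handoff: the budget sync, the planning session, and the standup; forced after the handoff: the retro.
That leaves the all-hands, the design review, the onboarding, and the post-mortem with no forced order relative to the handoff — 4.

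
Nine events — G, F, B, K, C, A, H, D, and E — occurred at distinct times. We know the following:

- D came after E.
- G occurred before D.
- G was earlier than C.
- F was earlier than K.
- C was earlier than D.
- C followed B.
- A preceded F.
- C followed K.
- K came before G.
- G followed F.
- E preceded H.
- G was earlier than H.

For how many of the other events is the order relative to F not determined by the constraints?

Forced before F: A; forced after F: C, D, G, H, and K.
That leaves B and E with no forced order relative to F — 2.

2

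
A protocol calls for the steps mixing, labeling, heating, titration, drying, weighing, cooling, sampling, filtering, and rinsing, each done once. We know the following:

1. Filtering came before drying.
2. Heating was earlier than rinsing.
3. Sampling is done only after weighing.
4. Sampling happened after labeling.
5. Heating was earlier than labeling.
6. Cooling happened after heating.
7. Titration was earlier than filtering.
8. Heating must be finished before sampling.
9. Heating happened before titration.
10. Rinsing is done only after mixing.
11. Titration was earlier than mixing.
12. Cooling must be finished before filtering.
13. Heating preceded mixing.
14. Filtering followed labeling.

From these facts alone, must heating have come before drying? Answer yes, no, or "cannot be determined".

Chain the constraints: heating → cooling → filtering → drying. Each link is directly stated, so heating comes before drying.

yes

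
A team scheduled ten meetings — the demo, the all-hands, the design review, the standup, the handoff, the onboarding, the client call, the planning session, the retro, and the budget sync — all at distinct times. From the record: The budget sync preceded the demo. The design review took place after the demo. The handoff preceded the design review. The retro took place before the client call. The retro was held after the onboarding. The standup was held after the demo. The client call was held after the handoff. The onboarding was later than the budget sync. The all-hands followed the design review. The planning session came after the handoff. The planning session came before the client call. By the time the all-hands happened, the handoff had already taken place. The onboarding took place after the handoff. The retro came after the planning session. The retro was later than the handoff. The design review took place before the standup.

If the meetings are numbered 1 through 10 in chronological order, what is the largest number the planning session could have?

The planning session must come before the client call and the retro — 2 meetings forced after it.
Everything else can be placed before the planning session in some valid order, so the planning session can sit as late as position 10 − 2 = 8.

8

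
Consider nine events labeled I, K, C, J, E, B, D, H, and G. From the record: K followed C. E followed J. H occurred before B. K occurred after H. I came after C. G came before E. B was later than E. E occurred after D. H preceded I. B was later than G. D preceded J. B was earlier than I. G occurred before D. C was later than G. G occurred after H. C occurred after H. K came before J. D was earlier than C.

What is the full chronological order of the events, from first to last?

H, G, D, C, K, J, E, B, I

The constraints fix every adjacent pair, so only one ordering works:
H → G → D → C → K → J → E → B → I.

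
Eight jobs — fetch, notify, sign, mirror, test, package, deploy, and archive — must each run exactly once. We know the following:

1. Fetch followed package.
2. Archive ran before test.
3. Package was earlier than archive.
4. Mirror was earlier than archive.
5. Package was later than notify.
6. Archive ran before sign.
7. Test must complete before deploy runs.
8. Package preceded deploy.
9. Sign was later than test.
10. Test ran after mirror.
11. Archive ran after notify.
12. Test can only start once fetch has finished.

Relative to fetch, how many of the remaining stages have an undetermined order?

Forced before fetch: notify and package; forced after fetch: deploy, sign, and test.
That leaves archive and mirror with no forced order relative to fetch — 2.

2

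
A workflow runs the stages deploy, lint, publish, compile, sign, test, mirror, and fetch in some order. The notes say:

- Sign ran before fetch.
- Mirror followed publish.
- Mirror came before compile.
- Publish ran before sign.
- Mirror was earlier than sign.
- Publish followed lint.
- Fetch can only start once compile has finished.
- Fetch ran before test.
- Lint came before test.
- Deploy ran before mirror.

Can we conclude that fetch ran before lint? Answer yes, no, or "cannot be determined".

Tracing the constraints gives lint → publish → sign → fetch, so lint must come before fetch.
That means fetch cannot be before lint.

no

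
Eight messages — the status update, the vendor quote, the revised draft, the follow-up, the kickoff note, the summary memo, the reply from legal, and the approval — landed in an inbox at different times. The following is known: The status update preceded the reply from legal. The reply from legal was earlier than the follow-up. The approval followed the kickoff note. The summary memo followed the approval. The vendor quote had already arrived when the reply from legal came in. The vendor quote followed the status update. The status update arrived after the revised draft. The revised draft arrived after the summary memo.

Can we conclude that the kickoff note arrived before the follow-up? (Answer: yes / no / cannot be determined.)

Chain the constraints: the kickoff note → the approval → the summary memo → the revised draft → the status update → the reply from legal → the follow-up. Each link is directly stated, so the kickoff note comes before the follow-up.

yes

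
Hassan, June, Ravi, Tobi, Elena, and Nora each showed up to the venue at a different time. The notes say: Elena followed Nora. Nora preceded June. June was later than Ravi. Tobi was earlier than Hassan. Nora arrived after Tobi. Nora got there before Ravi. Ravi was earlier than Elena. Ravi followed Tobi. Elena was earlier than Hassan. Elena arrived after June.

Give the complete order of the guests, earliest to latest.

The constraints fix every adjacent pair, so only one ordering works:
Tobi → Nora → Ravi → June → Elena → Hassan.

Tobi, Nora, Ravi, June, Elena, Hassan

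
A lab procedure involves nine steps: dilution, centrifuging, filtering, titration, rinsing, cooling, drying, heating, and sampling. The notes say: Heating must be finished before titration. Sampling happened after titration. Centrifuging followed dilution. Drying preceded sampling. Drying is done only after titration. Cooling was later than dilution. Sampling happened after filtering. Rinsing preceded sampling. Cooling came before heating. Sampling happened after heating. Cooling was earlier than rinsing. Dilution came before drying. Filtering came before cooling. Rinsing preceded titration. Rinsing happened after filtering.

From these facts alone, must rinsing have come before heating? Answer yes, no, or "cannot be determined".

No chain of stated constraints runs from rinsing to heating, and none runs from heating to rinsing either.
So the relative order of rinsing and heating is not fixed by the given facts.

cannot be determined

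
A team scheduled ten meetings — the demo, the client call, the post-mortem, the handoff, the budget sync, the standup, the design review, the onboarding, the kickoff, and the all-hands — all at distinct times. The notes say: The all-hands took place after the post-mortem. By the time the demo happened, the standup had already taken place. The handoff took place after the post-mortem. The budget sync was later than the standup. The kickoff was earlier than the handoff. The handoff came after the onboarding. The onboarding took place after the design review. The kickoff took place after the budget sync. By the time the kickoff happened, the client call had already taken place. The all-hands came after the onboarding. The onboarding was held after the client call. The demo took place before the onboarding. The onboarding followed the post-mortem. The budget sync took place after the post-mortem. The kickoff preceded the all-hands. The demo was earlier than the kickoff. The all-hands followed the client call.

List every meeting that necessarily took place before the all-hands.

Directly stated before the all-hands: the client call, the kickoff, the onboarding, and the post-mortem.
The budget sync reaches the all-hands via the budget sync → the kickoff → the all-hands.
The demo reaches the all-hands via the demo → the kickoff → the all-hands.
The design review reaches the all-hands via the design review → the onboarding → the all-hands.
Likewise the standup reaches the all-hands by chaining the stated constraints.

the budget sync, the client call, the demo, the design review, the kickoff, the onboarding, the post-mortem, the standup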